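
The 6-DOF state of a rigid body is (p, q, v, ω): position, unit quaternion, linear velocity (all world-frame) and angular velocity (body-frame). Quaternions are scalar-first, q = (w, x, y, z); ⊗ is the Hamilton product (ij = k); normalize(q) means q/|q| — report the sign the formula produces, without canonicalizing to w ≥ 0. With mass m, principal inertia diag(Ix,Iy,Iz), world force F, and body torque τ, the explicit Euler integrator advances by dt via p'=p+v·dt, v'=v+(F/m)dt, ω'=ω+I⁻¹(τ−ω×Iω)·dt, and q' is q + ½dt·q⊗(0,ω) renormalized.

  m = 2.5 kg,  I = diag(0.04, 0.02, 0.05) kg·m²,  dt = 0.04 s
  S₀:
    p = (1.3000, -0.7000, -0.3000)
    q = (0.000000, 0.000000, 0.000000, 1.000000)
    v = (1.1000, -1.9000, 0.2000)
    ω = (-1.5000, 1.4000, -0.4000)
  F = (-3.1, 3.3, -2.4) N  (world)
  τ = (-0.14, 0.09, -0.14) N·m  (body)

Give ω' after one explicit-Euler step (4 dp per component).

ω' = (-1.6232, 1.5920, -0.5456)

angular accel α = (-3.0800, 4.8000, -3.6400)
new body rate ω' = (-1.6232, 1.5920, -0.5456)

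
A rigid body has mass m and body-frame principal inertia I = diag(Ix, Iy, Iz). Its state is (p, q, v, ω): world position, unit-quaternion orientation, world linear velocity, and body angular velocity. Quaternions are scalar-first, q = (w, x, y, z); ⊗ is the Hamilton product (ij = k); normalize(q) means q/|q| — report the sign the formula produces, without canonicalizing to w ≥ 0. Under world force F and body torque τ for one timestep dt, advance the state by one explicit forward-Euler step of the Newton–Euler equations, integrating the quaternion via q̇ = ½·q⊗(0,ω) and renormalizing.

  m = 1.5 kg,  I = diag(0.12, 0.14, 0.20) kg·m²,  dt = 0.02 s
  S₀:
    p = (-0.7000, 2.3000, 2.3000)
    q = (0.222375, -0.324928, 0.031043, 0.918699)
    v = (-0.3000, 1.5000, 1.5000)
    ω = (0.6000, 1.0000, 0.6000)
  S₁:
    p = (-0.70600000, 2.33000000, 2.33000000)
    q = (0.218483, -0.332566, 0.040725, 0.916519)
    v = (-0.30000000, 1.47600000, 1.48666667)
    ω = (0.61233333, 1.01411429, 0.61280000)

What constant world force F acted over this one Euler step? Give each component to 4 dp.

F = (0.0000, -1.8000, -1.0000)

Δv = v₁−v₀ = (0.00000000, -0.02400000, -0.01333333)
applied force F = (0.0000, -1.8000, -1.0000)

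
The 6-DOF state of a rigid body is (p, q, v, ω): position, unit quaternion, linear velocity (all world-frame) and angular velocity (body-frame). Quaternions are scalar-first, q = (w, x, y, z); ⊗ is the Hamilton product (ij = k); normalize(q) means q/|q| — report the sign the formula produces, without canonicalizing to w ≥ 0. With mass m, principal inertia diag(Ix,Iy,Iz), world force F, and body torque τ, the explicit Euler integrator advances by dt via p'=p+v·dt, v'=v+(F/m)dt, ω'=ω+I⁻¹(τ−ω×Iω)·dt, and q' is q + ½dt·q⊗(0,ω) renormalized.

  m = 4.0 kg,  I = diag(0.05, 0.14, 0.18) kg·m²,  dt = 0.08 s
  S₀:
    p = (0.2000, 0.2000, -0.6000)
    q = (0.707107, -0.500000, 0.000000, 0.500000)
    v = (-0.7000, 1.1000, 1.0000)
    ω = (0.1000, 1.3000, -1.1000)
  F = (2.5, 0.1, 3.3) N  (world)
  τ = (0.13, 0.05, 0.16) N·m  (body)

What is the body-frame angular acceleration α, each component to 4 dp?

α = (3.7440, 0.2550, 0.8239)

precession coupling ω×(Iω) = (-0.0572, 0.0143, 0.0117)
α = I⁻¹(τ − ω×Iω) = (3.7440, 0.2550, 0.8239)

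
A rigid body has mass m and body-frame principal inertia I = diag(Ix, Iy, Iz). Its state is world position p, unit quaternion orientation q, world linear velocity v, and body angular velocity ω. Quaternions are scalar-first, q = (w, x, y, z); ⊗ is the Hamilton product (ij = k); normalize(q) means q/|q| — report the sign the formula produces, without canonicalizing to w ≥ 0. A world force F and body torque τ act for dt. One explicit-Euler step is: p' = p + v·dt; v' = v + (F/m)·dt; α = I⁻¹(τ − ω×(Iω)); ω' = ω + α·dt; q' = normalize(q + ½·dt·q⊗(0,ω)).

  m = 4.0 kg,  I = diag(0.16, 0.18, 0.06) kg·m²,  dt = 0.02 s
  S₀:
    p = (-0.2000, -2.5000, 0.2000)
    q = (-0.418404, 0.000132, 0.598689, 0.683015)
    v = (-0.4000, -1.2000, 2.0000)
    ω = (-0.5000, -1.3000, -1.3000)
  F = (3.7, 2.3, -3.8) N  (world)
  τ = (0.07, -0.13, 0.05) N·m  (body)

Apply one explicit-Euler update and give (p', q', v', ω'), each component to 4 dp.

new position p' = (-0.2080, -2.5240, 0.2400)
new velocity v' = (-0.3815, -1.1885, 1.9810)
angular accel α = (1.7050, -1.0833, 0.6167)
ω' = ω + α·dt = (-0.4659, -1.3217, -1.2877)
2q̇ = q⊗(0,ω) = (1.6662812, 0.3188258, 0.2025893, 0.8430981)
updated quaternion q' = (-0.4017, 0.0033, 0.6006, 0.6913)

p' = (-0.2080, -2.5240, 0.2400)
q' = (-0.4017, 0.0033, 0.6006, 0.6913)
v' = (-0.3815, -1.1885, 1.9810)
ω' = (-0.4659, -1.3217, -1.2877)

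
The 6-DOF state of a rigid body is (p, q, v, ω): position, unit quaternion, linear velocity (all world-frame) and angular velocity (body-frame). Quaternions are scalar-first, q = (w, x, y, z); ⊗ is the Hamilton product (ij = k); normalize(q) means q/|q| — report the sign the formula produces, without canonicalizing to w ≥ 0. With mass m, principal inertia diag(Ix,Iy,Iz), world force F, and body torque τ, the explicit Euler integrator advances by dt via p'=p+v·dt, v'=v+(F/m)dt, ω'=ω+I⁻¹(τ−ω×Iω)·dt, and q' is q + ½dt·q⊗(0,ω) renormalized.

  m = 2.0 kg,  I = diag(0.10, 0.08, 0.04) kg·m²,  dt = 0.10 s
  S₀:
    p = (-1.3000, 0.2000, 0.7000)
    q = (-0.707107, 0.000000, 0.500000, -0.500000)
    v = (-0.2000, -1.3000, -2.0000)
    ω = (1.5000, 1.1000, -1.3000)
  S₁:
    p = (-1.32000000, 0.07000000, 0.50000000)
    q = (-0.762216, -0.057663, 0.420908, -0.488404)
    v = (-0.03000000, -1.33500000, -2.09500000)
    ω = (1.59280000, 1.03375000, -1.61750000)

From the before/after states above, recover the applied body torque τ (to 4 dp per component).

τ = (0.1500, -0.1700, -0.1600)

Δω = ω₁−ω₀ = (0.09280000, -0.06625000, -0.31750000)
I·α + gyro = (0.1500, -0.1700, -0.1600)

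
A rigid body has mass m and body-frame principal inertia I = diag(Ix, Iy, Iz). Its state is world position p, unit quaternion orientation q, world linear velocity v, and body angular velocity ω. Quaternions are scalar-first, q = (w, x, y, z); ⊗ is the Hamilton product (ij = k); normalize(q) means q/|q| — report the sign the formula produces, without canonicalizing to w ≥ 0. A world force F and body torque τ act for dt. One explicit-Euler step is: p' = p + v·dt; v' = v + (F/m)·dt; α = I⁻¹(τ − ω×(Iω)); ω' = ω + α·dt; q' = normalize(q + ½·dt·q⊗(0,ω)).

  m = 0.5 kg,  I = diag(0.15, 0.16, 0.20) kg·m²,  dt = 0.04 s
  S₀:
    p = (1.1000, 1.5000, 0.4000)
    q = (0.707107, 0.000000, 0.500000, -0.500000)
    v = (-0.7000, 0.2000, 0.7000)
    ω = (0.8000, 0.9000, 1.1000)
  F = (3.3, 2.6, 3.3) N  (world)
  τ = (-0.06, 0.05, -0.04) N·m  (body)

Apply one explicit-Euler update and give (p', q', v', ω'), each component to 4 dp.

(τ − ω×Iω)/I = (-0.6640, 0.5875, -0.2360)
new body rate ω' = (0.7734, 0.9235, 1.0906)
Hamilton product q⊗(0,ω) = (0.1000000, 1.5656856, 0.2363963, 0.3778177)
updated quaternion q' = (0.7087, 0.0313, 0.5045, -0.4922)
linear accel F/m = (6.6000, 5.2000, 6.6000)
p + v·dt = (1.0720, 1.5080, 0.4280)
v' = v + a·dt = (-0.4360, 0.4080, 0.9640)

p' = (1.0720, 1.5080, 0.4280)
q' = (0.7087, 0.0313, 0.5045, -0.4922)
v' = (-0.4360, 0.4080, 0.9640)
ω' = (0.7734, 0.9235, 1.0906)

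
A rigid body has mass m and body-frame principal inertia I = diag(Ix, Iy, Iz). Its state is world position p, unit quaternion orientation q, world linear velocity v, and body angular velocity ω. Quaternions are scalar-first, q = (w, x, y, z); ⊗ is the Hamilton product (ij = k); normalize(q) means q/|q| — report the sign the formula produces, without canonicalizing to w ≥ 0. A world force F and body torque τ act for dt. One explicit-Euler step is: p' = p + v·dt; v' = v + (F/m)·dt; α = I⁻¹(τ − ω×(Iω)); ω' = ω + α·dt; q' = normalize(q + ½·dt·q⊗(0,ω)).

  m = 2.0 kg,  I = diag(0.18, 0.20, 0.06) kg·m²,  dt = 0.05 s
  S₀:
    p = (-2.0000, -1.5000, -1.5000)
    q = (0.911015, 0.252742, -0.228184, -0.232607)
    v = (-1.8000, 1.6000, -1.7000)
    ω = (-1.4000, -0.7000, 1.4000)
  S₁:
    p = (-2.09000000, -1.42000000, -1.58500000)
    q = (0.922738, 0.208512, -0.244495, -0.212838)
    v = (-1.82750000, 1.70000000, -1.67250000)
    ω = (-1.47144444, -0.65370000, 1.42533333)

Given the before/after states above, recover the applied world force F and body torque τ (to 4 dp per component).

Δω = ω₁−ω₀ = (-0.07144444, 0.04630000, 0.02533333)
applied torque τ = (-0.1200, -0.0500, 0.0500)
Δv = v₁−v₀ = (-0.02750000, 0.10000000, 0.02750000)
m·(v₁−v₀)/dt = (-1.1000, 4.0000, 1.1000)

F = (-1.1000, 4.0000, 1.1000)
τ = (-0.1200, -0.0500, 0.0500)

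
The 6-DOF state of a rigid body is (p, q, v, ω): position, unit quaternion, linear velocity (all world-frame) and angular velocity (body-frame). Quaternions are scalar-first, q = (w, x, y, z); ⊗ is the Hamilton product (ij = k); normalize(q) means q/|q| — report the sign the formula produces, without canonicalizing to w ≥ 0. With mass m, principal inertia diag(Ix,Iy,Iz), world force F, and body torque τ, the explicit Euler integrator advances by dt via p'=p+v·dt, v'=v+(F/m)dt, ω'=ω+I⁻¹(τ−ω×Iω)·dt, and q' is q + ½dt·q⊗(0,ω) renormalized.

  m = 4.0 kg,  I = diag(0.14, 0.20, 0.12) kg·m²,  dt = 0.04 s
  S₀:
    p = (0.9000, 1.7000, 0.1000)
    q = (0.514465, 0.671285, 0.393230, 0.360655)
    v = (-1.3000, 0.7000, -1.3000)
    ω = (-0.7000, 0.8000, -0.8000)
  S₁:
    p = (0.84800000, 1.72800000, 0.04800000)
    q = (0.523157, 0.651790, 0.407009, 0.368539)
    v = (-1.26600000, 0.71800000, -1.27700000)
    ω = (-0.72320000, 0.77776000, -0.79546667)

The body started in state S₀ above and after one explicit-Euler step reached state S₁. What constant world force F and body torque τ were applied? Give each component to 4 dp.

F = (3.4000, 1.8000, 2.3000)
τ = (-0.0300, -0.1000, -0.0200)

Δω = ω₁−ω₀ = (-0.02320000, -0.02224000, 0.00453333)
precession coupling = (0.0512, 0.0112, -0.0336)
I·α + gyro = (-0.0300, -0.1000, -0.0200)
velocity change Δv = (0.03400000, 0.01800000, 0.02300000)
F = m·Δv/dt = (3.4000, 1.8000, 2.3000)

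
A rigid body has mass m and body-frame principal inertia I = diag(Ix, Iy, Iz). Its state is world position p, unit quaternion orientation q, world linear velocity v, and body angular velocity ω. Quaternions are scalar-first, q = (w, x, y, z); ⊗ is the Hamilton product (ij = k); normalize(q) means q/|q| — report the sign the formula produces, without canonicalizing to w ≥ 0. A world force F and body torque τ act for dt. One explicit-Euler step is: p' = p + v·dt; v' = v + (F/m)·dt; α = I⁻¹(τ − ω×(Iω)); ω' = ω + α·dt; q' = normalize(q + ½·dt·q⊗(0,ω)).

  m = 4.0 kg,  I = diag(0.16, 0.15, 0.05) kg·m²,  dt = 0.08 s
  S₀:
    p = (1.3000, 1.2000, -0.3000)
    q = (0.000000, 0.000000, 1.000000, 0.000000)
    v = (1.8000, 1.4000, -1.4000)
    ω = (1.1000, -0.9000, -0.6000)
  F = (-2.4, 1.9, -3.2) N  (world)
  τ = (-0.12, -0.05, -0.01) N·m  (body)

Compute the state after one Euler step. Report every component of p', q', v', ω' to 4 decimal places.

p' = (1.4440, 1.3120, -0.4120)
q' = (0.0359, -0.0240, 0.9981, -0.0439)
v' = (1.7520, 1.4380, -1.4640)
ω' = (1.0670, -0.8879, -0.6318)

gyro term ω×Iω = (-0.0540, -0.0726, 0.0099)
(τ − ω×Iω)/I = (-0.4125, 0.1507, -0.3980)
new body rate ω' = (1.0670, -0.8879, -0.6318)
2q̇ = q⊗(0,ω) = (0.9000000, -0.6000000, 0.0000000, -1.1000000)
q + ½dt·q⊗(0,ω), renormalized = (0.0359, -0.0240, 0.9981, -0.0439)
p + v·dt = (1.4440, 1.3120, -0.4120)
v' = v + a·dt = (1.7520, 1.4380, -1.4640)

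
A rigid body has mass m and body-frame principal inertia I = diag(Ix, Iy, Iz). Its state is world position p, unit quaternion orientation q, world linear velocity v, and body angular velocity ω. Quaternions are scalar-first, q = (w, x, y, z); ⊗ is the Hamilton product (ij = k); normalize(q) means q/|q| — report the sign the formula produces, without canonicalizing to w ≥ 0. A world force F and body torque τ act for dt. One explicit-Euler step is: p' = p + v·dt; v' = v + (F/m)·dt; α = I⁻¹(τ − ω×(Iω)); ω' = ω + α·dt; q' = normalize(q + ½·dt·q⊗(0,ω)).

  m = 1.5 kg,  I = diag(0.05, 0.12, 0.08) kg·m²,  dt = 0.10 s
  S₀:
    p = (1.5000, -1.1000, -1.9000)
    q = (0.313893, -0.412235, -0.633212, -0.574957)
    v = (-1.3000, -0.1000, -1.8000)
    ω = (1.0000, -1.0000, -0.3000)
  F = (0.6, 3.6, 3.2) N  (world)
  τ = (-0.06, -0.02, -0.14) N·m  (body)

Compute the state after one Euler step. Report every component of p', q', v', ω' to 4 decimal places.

p' = (1.3700, -1.1100, -2.0800)
q' = (0.2935, -0.4147, -0.6821, -0.5260)
v' = (-1.2600, 0.1400, -1.5867)
ω' = (0.9040, -1.0242, -0.3875)

a = (0.4000, 2.4000, 2.1333)
new position p' = (1.3700, -1.1100, -2.0800)
new velocity v' = (-1.2600, 0.1400, -1.5867)
angular accel α = (-0.9600, -0.2417, -0.8750)
new body rate ω' = (0.9040, -1.0242, -0.3875)
Hamilton product q⊗(0,ω) = (-0.3934641, -0.0711004, -1.0125205, 0.9512791)
updated quaternion q' = (0.2935, -0.4147, -0.6821, -0.5260)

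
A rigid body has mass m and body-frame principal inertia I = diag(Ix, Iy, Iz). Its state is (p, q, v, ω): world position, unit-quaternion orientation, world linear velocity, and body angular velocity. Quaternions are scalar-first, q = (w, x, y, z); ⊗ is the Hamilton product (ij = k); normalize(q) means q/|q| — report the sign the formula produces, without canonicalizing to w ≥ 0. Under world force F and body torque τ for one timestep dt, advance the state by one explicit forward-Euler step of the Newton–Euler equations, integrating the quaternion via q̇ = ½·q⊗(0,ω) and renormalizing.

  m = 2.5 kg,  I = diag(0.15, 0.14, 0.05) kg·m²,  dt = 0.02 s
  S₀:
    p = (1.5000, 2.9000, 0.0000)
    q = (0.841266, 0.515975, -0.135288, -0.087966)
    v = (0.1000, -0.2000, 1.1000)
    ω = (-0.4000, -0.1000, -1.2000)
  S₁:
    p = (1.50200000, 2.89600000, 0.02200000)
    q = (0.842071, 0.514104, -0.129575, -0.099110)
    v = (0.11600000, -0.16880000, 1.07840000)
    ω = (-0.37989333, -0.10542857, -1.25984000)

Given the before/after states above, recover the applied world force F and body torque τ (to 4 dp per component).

rate change Δω = (0.02010667, -0.00542857, -0.05984000)
gyro term ω₀×Iω₀ = (-0.0108, 0.0480, -0.0004)
τ = I·(Δω/dt) + ω₀×(Iω₀) = (0.1400, 0.0100, -0.1500)
v₁ − v₀ = (0.01600000, 0.03120000, -0.02160000)
m·(v₁−v₀)/dt = (2.0000, 3.9000, -2.7000)

F = (2.0000, 3.9000, -2.7000)
τ = (0.1400, 0.0100, -0.1500)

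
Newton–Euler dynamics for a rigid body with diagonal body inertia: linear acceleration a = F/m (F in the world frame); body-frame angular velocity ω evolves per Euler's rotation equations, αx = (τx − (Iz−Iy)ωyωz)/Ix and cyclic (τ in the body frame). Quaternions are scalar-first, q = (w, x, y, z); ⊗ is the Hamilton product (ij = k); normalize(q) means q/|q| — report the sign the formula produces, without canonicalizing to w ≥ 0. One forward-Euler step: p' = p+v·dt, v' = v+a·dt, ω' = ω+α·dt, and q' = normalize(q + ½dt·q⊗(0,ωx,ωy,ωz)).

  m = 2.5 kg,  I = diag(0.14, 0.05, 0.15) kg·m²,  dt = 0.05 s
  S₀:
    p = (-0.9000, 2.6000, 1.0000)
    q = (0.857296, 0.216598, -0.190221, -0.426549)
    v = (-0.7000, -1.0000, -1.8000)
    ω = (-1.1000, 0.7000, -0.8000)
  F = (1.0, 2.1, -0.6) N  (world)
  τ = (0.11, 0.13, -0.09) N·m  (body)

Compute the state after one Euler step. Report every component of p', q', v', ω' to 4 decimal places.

p' = (-0.9350, 2.5500, 0.9100)
q' = (0.8574, 0.2041, -0.1590, -0.4448)
v' = (-0.6800, -0.9580, -1.8120)
ω' = (-1.0407, 0.8388, -0.8531)

gyro term ω×Iω = (-0.0560, -0.0088, 0.0693)
angular accel α = (1.1857, 2.7760, -1.0620)
new body rate ω' = (-1.0407, 0.8388, -0.8531)
2q̇ = q⊗(0,ω) = (0.0301733, -0.4922645, 1.2425895, -0.7434613)
updated quaternion q' = (0.8574, 0.2041, -0.1590, -0.4448)
a = (0.4000, 0.8400, -0.2400)
p + v·dt = (-0.9350, 2.5500, 0.9100)
v + (F/m)dt = (-0.6800, -0.9580, -1.8120)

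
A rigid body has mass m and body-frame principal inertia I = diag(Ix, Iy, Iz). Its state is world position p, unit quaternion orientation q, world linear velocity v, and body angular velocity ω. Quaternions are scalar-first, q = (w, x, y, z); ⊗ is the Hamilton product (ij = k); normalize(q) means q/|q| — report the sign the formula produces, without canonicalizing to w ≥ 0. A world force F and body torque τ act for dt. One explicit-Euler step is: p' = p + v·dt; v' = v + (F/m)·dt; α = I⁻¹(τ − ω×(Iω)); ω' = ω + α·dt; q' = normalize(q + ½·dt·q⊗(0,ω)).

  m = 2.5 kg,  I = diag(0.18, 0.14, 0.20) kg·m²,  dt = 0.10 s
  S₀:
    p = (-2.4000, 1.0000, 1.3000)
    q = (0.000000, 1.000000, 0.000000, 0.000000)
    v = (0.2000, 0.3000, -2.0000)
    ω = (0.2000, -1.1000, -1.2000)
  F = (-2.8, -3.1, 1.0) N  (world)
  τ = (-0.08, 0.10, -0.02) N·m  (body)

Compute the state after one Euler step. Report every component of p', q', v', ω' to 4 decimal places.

a = (-1.1200, -1.2400, 0.4000)
new position p' = (-2.3800, 1.0300, 1.1000)
v + (F/m)dt = (0.0880, 0.1760, -1.9600)
ω×(Iω) gyroscopic = (0.0792, 0.0048, 0.0088)
α = I⁻¹(τ − ω×Iω) = (-0.8844, 0.6800, -0.1440)
ω' = ω + α·dt = (0.1116, -1.0320, -1.2144)
Hamilton product q⊗(0,ω) = (-0.2000000, 0.0000000, 1.2000000, -1.1000000)
updated quaternion q' = (-0.0100, 0.9967, 0.0598, -0.0548)

p' = (-2.3800, 1.0300, 1.1000)
q' = (-0.0100, 0.9967, 0.0598, -0.0548)
v' = (0.0880, 0.1760, -1.9600)
ω' = (0.1116, -1.0320, -1.2144)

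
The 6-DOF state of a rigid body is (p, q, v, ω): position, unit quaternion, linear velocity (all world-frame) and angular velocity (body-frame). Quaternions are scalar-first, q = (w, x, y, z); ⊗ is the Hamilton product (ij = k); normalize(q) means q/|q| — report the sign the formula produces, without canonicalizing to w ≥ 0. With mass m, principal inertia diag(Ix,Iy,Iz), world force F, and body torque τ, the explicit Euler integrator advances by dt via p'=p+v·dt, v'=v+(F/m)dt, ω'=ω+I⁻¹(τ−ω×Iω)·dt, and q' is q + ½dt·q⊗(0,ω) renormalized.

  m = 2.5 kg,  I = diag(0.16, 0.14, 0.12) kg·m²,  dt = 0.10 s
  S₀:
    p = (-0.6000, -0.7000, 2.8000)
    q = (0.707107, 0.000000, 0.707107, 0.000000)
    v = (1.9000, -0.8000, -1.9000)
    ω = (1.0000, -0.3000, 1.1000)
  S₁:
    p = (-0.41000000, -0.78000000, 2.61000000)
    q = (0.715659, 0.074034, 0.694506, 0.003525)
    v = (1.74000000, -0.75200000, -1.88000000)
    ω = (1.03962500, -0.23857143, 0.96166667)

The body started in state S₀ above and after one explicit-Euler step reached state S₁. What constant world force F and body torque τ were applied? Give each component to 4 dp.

v₁ − v₀ = (-0.16000000, 0.04800000, 0.02000000)
applied force F = (-4.0000, 1.2000, 0.5000)
rate change Δω = (0.03962500, 0.06142857, -0.13833333)
precession coupling = (0.0066, 0.0440, 0.0060)
I·α + gyro = (0.0700, 0.1300, -0.1600)

F = (-4.0000, 1.2000, 0.5000)
τ = (0.0700, 0.1300, -0.1600)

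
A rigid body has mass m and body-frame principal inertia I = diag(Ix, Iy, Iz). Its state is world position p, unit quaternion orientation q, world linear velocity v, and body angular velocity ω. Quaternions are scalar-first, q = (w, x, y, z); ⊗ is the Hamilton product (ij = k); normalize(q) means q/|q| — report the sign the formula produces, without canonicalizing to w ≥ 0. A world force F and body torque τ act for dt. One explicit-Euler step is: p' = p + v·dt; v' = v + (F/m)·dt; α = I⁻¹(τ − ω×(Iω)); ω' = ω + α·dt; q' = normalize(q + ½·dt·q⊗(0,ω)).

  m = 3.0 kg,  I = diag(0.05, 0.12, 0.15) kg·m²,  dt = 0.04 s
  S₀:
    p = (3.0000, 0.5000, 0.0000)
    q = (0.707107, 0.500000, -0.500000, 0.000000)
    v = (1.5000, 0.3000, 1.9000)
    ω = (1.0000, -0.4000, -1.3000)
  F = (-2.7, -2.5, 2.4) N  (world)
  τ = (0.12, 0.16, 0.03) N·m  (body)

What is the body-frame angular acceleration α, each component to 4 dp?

ω×(Iω) gyroscopic = (0.0156, 0.1300, -0.0280)
(τ − ω×Iω)/I = (2.0880, 0.2500, 0.3867)

α = (2.0880, 0.2500, 0.3867)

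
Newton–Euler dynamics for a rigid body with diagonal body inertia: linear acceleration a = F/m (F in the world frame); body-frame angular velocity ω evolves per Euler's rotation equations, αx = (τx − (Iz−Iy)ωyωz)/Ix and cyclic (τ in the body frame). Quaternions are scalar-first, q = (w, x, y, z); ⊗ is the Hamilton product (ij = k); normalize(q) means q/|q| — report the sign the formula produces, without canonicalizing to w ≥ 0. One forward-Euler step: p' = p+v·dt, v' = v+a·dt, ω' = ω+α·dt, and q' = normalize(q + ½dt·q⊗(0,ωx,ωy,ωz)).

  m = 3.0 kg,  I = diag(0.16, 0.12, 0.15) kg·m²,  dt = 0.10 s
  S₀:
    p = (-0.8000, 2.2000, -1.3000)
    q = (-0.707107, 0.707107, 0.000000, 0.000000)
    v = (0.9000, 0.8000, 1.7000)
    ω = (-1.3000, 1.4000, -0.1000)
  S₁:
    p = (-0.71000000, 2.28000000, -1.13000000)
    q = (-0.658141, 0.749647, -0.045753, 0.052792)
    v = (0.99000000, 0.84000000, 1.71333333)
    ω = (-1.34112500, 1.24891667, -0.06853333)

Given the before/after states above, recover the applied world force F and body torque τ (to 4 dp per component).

F = (2.7000, 1.2000, 0.4000)
τ = (-0.0700, -0.1800, 0.1200)

v₁ − v₀ = (0.09000000, 0.04000000, 0.01333333)
F = m·Δv/dt = (2.7000, 1.2000, 0.4000)
Δω = ω₁−ω₀ = (-0.04112500, -0.15108333, 0.03146667)
I·α + gyro = (-0.0700, -0.1800, 0.1200)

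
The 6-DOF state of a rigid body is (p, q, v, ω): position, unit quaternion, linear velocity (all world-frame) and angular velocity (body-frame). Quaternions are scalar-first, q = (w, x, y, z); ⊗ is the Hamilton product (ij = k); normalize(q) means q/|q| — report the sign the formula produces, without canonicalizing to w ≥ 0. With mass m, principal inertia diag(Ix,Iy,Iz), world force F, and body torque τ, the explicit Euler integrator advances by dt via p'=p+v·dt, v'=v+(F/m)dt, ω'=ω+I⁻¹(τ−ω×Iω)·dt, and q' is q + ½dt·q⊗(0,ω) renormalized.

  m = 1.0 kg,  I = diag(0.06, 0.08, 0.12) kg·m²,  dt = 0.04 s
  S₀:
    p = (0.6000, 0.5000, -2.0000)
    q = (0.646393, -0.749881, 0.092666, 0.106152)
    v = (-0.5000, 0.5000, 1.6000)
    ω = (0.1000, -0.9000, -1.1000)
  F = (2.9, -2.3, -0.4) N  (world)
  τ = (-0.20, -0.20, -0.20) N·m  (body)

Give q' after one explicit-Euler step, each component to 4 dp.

Hamilton product q⊗(0,ω) = (0.2751547, 0.0582435, -1.3960076, -0.0454060)
q + ½dt·q⊗(0,ω), renormalized = (0.6516, -0.7484, 0.0647, 0.1052)

q' = (0.6516, -0.7484, 0.0647, 0.1052)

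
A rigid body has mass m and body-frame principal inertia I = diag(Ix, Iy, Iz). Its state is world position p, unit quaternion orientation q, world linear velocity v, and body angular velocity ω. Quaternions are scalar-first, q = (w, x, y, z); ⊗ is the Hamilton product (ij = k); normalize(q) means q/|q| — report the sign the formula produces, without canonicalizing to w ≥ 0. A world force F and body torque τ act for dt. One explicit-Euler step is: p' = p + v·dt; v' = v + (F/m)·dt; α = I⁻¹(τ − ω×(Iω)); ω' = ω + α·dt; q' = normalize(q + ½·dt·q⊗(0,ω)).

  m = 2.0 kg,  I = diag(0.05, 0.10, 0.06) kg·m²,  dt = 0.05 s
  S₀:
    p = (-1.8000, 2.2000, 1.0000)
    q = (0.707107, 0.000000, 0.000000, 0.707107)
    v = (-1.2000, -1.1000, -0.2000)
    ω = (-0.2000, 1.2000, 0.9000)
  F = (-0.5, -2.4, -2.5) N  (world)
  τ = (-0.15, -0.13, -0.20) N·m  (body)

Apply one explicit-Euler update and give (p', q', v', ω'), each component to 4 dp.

p' = (-1.8600, 2.1450, 0.9900)
q' = (0.6907, -0.0247, 0.0177, 0.7225)
v' = (-1.2125, -1.1600, -0.2625)
ω' = (-0.3068, 1.1341, 0.7433)

a = F/m = (-0.2500, -1.2000, -1.2500)
p + v·dt = (-1.8600, 2.1450, 0.9900)
new velocity v' = (-1.2125, -1.1600, -0.2625)
precession coupling ω×(Iω) = (-0.0432, 0.0018, -0.0120)
α = I⁻¹(τ − ω×Iω) = (-2.1360, -1.3180, -3.1333)
ω + α·dt = (-0.3068, 1.1341, 0.7433)
2q̇ = q⊗(0,ω) = (-0.6363963, -0.9899498, 0.7071070, 0.6363963)
q' = normalize(q + ½dt·q⊗(0,ω)) = (0.6907, -0.0247, 0.0177, 0.7225)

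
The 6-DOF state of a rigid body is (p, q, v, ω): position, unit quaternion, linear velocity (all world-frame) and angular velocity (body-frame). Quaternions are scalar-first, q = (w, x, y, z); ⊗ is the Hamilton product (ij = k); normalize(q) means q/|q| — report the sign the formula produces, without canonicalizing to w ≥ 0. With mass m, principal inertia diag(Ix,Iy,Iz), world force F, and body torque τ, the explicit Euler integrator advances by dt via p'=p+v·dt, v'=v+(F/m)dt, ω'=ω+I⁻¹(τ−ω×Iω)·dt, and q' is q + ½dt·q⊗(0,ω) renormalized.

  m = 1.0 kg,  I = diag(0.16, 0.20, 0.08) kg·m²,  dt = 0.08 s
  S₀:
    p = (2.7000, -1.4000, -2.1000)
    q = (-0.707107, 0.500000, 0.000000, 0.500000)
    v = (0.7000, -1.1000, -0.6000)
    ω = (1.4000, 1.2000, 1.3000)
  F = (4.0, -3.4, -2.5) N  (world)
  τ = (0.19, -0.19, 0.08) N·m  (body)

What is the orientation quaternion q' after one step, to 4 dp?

q' = (-0.7580, 0.4346, -0.0318, 0.4853)

q⊗(0,ω) = (-1.3500000, -1.5899498, -0.7985284, -0.3192391)
updated quaternion q' = (-0.7580, 0.4346, -0.0318, 0.4853)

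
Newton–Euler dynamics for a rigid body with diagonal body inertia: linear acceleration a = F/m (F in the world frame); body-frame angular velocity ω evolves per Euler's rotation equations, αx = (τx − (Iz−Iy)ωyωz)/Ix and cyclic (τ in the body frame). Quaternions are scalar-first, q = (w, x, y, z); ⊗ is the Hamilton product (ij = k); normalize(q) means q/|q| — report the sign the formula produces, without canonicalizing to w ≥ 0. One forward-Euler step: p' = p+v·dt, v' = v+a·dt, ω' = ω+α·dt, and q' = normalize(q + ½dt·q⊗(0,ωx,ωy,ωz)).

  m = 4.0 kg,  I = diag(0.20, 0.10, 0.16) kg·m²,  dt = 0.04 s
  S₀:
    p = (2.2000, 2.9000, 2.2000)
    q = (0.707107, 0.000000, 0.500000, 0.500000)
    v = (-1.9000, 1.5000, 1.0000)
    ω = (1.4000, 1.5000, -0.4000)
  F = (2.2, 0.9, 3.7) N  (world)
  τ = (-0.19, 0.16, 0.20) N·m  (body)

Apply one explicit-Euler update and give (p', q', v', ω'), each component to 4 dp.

p' = (2.1240, 2.9600, 2.2400)
q' = (0.6955, 0.0008, 0.5347, 0.4799)
v' = (-1.8780, 1.5090, 1.0370)
ω' = (1.3692, 1.5730, -0.2975)

ω×(Iω) gyroscopic = (-0.0360, -0.0224, -0.2100)
(τ − ω×Iω)/I = (-0.7700, 1.8240, 2.5625)
ω' = ω + α·dt = (1.3692, 1.5730, -0.2975)
2q̇ = q⊗(0,ω) = (-0.5500000, 0.0399498, 1.7606605, -0.9828428)
updated quaternion q' = (0.6955, 0.0008, 0.5347, 0.4799)
new position p' = (2.1240, 2.9600, 2.2400)
v + (F/m)dt = (-1.8780, 1.5090, 1.0370)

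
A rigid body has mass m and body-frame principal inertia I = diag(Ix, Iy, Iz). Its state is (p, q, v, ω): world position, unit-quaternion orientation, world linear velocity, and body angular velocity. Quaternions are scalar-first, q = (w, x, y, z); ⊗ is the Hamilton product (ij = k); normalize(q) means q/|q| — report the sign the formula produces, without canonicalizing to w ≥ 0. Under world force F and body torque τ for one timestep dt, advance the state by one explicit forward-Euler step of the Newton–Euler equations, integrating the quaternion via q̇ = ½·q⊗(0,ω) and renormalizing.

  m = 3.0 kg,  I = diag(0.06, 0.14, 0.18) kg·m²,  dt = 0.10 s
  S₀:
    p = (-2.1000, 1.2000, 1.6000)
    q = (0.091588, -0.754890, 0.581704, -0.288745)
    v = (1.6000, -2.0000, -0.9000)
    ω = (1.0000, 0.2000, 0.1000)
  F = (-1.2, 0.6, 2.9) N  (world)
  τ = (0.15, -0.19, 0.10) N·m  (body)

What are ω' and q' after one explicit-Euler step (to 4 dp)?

ω×(Iω) gyroscopic = (0.0008, -0.0120, 0.0160)
angular accel α = (2.4867, -1.2714, 0.4667)
new body rate ω' = (1.2487, 0.0729, 0.1467)
2q̇ = q⊗(0,ω) = (0.6674237, 0.2075074, -0.1949384, -0.7235232)
q + ½dt·q⊗(0,ω), renormalized = (0.1248, -0.7435, 0.5712, -0.3245)

ω' = (1.2487, 0.0729, 0.1467)
q' = (0.1248, -0.7435, 0.5712, -0.3245)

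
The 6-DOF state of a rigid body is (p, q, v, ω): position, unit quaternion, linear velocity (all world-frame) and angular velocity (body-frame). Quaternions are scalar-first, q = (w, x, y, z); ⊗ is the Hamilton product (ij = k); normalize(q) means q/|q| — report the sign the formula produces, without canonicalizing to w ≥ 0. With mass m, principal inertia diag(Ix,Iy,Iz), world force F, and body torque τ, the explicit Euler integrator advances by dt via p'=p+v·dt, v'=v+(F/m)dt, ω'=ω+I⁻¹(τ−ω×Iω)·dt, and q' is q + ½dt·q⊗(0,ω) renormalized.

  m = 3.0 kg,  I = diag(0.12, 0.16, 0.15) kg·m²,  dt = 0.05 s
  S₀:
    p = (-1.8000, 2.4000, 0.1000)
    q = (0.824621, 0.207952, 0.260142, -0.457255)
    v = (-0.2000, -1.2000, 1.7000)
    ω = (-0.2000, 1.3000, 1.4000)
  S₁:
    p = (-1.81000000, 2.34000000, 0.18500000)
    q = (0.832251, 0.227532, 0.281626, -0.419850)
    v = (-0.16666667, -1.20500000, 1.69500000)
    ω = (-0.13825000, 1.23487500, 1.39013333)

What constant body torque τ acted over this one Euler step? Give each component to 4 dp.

τ = (0.1300, -0.2000, -0.0400)

rate change Δω = (0.06175000, -0.06512500, -0.00986667)
τ = I·(Δω/dt) + ω₀×(Iω₀) = (0.1300, -0.2000, -0.0400)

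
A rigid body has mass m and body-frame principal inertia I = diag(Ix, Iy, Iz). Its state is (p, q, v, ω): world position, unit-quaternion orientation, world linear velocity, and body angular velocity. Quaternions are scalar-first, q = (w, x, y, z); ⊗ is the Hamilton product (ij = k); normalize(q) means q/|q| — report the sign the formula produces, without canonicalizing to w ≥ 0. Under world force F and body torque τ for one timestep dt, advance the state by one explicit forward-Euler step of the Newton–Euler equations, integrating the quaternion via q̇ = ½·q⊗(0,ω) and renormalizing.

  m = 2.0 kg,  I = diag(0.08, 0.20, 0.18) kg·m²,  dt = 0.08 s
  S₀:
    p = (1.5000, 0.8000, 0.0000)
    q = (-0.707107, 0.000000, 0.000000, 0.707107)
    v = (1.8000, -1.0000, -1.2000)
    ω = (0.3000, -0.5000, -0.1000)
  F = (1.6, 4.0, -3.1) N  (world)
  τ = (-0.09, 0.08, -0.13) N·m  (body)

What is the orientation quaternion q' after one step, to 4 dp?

q⊗(0,ω) = (0.0707107, 0.1414214, 0.5656856, 0.0707107)
updated quaternion q' = (-0.7041, 0.0057, 0.0226, 0.7097)

q' = (-0.7041, 0.0057, 0.0226, 0.7097)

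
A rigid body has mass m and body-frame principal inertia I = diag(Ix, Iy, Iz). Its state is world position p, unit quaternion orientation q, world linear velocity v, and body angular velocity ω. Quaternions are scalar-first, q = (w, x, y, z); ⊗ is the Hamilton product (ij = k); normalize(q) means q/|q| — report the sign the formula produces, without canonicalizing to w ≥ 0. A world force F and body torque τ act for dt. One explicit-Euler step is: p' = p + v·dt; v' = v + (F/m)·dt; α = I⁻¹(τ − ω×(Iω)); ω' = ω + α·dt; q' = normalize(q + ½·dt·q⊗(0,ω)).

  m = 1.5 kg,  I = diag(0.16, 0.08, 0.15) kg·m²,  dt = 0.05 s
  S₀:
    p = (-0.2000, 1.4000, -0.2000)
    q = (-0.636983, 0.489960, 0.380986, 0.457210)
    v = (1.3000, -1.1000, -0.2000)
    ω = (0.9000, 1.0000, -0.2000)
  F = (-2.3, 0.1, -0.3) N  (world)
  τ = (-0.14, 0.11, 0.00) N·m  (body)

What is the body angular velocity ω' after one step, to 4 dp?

ω' = (0.8606, 1.0699, -0.1760)

precession coupling ω×(Iω) = (-0.0140, -0.0018, -0.0720)
α = I⁻¹(τ − ω×Iω) = (-0.7875, 1.3975, 0.4800)
ω' = ω + α·dt = (0.8606, 1.0699, -0.1760)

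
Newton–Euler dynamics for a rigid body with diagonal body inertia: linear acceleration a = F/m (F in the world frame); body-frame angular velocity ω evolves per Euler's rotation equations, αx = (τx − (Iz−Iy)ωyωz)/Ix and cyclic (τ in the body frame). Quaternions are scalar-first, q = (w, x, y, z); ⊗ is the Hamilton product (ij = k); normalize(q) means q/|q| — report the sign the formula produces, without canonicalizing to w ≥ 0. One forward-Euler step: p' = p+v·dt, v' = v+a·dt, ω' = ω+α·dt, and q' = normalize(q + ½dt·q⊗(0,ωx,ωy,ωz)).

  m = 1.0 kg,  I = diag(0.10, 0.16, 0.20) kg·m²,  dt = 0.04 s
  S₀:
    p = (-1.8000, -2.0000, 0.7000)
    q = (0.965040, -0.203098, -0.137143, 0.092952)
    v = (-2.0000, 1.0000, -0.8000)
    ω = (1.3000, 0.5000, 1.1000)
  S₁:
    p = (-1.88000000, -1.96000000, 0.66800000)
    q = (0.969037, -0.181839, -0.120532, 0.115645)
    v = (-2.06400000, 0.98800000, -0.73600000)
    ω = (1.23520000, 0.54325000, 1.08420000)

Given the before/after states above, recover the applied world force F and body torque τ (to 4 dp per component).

F = (-1.6000, -0.3000, 1.6000)
τ = (-0.1400, 0.0300, -0.0400)

Δω = ω₁−ω₀ = (-0.06480000, 0.04325000, -0.01580000)
I·α + gyro = (-0.1400, 0.0300, -0.0400)
v₁ − v₀ = (-0.06400000, -0.01200000, 0.06400000)
F = m·Δv/dt = (-1.6000, -0.3000, 1.6000)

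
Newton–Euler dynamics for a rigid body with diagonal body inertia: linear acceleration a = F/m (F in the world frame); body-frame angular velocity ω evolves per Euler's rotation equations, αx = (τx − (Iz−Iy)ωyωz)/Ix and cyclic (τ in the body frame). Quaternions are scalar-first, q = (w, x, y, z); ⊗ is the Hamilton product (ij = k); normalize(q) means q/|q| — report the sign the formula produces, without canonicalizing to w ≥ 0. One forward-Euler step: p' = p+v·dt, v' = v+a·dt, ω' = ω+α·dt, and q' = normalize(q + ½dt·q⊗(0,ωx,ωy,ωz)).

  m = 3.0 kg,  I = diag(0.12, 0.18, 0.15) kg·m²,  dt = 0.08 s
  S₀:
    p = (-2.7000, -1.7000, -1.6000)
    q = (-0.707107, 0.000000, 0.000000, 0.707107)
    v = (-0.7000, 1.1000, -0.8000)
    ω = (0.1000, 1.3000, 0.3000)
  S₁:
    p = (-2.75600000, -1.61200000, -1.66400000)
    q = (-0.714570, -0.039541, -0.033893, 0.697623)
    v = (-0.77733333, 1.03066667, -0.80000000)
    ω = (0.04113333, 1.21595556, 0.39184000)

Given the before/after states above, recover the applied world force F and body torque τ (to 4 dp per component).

F = (-2.9000, -2.6000, 0.0000)
τ = (-0.1000, -0.1900, 0.1800)

Δω = ω₁−ω₀ = (-0.05886667, -0.08404444, 0.09184000)
τ = I·(Δω/dt) + ω₀×(Iω₀) = (-0.1000, -0.1900, 0.1800)
velocity change Δv = (-0.07733333, -0.06933333, 0.00000000)
F = m·Δv/dt = (-2.9000, -2.6000, 0.0000)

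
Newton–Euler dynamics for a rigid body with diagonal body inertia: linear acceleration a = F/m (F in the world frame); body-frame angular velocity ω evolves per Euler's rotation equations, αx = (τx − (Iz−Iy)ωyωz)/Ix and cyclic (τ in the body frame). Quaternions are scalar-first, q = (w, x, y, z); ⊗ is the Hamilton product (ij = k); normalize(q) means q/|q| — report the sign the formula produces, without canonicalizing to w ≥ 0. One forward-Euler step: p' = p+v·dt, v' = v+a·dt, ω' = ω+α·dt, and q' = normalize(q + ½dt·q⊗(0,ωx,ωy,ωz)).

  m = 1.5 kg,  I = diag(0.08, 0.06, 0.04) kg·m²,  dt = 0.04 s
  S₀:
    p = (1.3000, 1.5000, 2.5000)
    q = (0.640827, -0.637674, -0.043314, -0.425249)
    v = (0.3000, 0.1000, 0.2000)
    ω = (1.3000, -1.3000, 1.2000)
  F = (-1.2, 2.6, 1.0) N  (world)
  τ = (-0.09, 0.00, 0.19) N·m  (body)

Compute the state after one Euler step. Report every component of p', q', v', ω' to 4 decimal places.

(τ − ω×Iω)/I = (-1.5150, -1.0400, 3.9050)
new body rate ω' = (1.2394, -1.3416, 1.3562)
2q̇ = q⊗(0,ω) = (1.2829668, 0.2282746, -0.6206900, 1.6542768)
q + ½dt·q⊗(0,ω), renormalized = (0.6658, -0.6325, -0.0557, -0.3918)
a = (-0.8000, 1.7333, 0.6667)
p' = p + v·dt = (1.3120, 1.5040, 2.5080)
v' = v + a·dt = (0.2680, 0.1693, 0.2267)

p' = (1.3120, 1.5040, 2.5080)
q' = (0.6658, -0.6325, -0.0557, -0.3918)
v' = (0.2680, 0.1693, 0.2267)
ω' = (1.2394, -1.3416, 1.3562)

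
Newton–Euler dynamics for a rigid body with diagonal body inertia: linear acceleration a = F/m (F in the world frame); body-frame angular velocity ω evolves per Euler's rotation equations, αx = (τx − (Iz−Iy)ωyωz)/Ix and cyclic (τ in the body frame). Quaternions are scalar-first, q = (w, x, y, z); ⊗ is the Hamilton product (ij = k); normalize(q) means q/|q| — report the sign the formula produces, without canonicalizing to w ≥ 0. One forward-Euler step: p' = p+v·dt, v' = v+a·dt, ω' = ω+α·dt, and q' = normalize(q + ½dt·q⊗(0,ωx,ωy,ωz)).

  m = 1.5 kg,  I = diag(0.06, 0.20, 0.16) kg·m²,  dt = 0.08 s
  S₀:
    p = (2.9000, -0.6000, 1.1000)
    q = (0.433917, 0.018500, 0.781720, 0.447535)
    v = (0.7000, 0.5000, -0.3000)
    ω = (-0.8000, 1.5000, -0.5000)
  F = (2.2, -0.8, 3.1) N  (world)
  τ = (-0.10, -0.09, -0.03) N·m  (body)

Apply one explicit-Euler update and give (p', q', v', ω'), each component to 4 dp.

p + v·dt = (2.9560, -0.5600, 1.0760)
v' = v + a·dt = (0.8173, 0.4573, -0.1347)
angular accel α = (-2.1667, -0.2500, 0.8625)
new body rate ω' = (-0.9733, 1.4800, -0.4310)
q⊗(0,ω) = (-0.9340125, -1.4092961, 0.3020975, 0.4361675)
q + ½dt·q⊗(0,ω), renormalized = (0.3956, -0.0378, 0.7918, 0.4638)

p' = (2.9560, -0.5600, 1.0760)
q' = (0.3956, -0.0378, 0.7918, 0.4638)
v' = (0.8173, 0.4573, -0.1347)
ω' = (-0.9733, 1.4800, -0.4310)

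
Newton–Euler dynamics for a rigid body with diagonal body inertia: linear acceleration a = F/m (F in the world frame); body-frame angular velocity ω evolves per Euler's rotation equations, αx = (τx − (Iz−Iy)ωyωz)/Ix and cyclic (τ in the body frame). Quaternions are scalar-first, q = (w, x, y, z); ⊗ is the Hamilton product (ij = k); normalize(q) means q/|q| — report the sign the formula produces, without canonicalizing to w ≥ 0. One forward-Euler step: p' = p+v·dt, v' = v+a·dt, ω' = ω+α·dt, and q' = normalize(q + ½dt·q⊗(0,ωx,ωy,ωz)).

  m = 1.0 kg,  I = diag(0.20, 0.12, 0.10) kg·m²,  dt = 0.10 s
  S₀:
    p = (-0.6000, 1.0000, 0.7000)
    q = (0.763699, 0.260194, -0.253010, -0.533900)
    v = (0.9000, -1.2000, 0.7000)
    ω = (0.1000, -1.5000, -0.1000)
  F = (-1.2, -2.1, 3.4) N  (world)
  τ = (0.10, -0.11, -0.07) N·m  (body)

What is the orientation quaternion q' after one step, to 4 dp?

q' = (0.7387, 0.2246, -0.3108, -0.5544)

q⊗(0,ω) = (-0.4589244, -0.6991791, -1.1729191, -0.4413599)
updated quaternion q' = (0.7387, 0.2246, -0.3108, -0.5544)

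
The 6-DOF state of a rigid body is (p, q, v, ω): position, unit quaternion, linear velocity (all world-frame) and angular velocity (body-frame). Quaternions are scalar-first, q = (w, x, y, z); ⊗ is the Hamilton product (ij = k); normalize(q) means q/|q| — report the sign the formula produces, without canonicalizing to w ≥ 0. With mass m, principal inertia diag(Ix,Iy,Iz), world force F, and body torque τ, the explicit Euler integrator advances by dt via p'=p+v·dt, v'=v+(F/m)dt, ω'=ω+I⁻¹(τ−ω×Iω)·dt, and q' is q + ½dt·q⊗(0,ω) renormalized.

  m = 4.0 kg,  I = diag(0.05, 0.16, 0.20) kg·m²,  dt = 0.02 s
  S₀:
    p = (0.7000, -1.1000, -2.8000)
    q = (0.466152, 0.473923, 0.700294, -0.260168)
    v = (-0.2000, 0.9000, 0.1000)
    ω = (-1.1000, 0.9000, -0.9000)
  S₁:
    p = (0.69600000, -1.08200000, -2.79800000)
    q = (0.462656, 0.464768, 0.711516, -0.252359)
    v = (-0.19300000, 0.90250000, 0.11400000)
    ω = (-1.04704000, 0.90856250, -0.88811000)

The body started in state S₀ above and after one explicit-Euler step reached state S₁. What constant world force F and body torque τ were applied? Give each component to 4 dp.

v₁ − v₀ = (0.00700000, 0.00250000, 0.01400000)
F = m·Δv/dt = (1.4000, 0.5000, 2.8000)
rate change Δω = (0.05296000, 0.00856250, 0.01189000)
I·α + gyro = (0.1000, -0.0800, 0.0100)

F = (1.4000, 0.5000, 2.8000)
τ = (0.1000, -0.0800, 0.0100)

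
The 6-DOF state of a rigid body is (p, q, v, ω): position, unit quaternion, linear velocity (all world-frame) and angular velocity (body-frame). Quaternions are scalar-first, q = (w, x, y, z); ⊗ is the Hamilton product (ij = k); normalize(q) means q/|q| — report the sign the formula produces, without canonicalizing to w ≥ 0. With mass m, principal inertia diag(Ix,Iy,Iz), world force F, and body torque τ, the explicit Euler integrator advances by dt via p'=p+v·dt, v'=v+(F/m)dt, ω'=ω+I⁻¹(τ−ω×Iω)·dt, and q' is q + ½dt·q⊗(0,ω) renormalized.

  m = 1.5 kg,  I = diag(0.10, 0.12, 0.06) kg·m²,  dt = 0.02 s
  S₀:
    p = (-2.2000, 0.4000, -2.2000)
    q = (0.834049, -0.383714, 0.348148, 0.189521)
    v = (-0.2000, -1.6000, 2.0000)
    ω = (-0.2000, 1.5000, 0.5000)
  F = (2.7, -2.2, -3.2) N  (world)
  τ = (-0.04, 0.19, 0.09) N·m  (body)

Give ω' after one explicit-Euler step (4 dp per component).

angular accel α = (0.0500, 1.6167, 1.6000)
ω + α·dt = (-0.1990, 1.5323, 0.5320)

ω' = (-0.1990, 1.5323, 0.5320)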